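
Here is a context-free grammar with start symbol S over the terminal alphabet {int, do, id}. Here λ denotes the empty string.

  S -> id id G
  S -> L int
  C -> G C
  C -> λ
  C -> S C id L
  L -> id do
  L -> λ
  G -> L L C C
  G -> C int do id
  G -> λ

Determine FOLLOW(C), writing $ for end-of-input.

{$, id, int}

FIRST(L) = {λ, id}
FIRST(S) = {id, int}  (via L int)
FIRST(C) = {λ, id, int}  (via G C, S C id L)
FIRST(G) = {λ, id, int}  (via L L C C, C int do id)
FOLLOW(S) includes $ since S is the start symbol.
FOLLOW(S): in C->S C id L, S is followed by C id L with FIRST {id, int}. Thus FOLLOW(S) = {$, id, int}.
FOLLOW(C): in C->G C, the suffix after C is empty (adds nothing new); in C->S C id L, C is followed by id L with FIRST {id}; in G->L L C C (occurrence 1), C is followed by C with FIRST {λ, id, int}; in G->L L C C (occurrence 1), the suffix after C is nullable, so FOLLOW(C) ⊇ FOLLOW(G) = {$, id, int}; in G->L L C C (occurrence 2), the suffix after C is empty, so FOLLOW(C) ⊇ FOLLOW(G) = {$, id, int}; in G->C int do id, C is followed by int do id with FIRST {int}. Thus FOLLOW(C) = {$, id, int}.
FOLLOW(G): in S->id id G, the suffix after G is empty, so FOLLOW(G) ⊇ FOLLOW(S) = {$, id, int}; in C->G C, G is followed by C with FIRST {λ, id, int}; in C->G C, the suffix after G is nullable, so FOLLOW(G) ⊇ FOLLOW(C) = {$, id, int}. Thus FOLLOW(G) = {$, id, int}.
FOLLOW(L): in S->L int, L is followed by int with FIRST {int}; in C->S C id L, the suffix after L is empty, so FOLLOW(L) ⊇ FOLLOW(C) = {$, id, int}; in G->L L C C (occurrence 1), L is followed by L C C with FIRST {λ, id, int}; in G->L L C C (occurrence 1), the suffix after L is nullable, so FOLLOW(L) ⊇ FOLLOW(G) = {$, id, int}; in G->L L C C (occurrence 2), L is followed by C C with FIRST {λ, id, int}; in G->L L C C (occurrence 2), the suffix after L is nullable, so FOLLOW(L) ⊇ FOLLOW(G) = {$, id, int}. Thus FOLLOW(L) = {$, id, int}.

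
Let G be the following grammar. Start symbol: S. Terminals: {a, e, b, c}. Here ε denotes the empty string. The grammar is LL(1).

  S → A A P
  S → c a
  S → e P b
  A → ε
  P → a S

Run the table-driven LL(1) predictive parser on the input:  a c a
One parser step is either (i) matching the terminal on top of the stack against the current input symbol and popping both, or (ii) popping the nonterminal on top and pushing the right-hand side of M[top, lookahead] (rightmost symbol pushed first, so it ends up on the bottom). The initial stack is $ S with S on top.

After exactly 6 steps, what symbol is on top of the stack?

c

step 1: stack=$ S  input=a c a $  — expand S → A A P
step 2: stack=$ P A A  input=a c a $  — expand A → ε
step 3: stack=$ P A  input=a c a $  — expand A → ε
step 4: stack=$ P  input=a c a $  — expand P → a S
step 5: stack=$ S a  input=a c a $  — match a
step 6: stack=$ S  input=c a $  — expand S → c a
Stack after step 6: $ a c (top = c).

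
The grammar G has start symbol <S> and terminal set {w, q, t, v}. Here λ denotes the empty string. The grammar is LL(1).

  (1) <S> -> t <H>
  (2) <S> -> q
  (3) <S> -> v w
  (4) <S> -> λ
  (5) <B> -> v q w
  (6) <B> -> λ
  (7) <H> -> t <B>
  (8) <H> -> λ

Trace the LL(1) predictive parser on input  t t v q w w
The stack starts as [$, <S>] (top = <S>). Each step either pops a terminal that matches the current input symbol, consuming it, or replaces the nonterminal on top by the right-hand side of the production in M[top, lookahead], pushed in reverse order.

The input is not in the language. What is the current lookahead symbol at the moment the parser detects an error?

w

     Stack    Input          Action
  1  $ <S>    t t v q w w $  expand <S> -> t <H>
  2  $ <H> t  t t v q w w $  match t
  3  $ <H>    t v q w w $    expand <H> -> t <B>
  4  $ <B> t  t v q w w $    match t
  5  $ <B>    v q w w $      expand <B> -> v q w
  6  $ w q v  v q w w $      match v
  7  $ w q    q w w $        match q
  8  $ w      w w $          match w
  9  $        w $            error: stack empty but input remains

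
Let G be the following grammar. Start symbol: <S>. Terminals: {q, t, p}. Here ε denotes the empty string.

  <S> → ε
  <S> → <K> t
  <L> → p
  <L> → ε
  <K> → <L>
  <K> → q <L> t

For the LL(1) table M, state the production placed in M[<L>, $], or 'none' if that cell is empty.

FIRST(<L>): from <L>→p we get {p}; from <L>→ε we get {ε}. So FIRST(<L>) = {ε, p}.
FIRST(<K>): from <K>→<L> we get {ε, p}; from <K>→q <L> t we get {q}. So FIRST(<K>) = {ε, p, q}.
FIRST(<S>): from <S>→ε we get {ε}; from <S>→<K> t we get {p, q, t}. So FIRST(<S>) = {ε, p, q, t}.
FOLLOW(<S>) includes $ since <S> is the start symbol.
FOLLOW(<K>): in <S>→<K> t, <K> is followed by t with FIRST {t}. Thus FOLLOW(<K>) = {t}.
FOLLOW(<L>): in <K>→<L>, the suffix after <L> is empty, so FOLLOW(<L>) ⊇ FOLLOW(<K>) = {t}; in <K>→q <L> t, <L> is followed by t with FIRST {t}. Thus FOLLOW(<L>) = {t}.
For <L> → p: FIRST(p) = {p}, so it goes in M[<L>, t] for t ∈ {p}.
For <L> → ε: FIRST(ε) = {ε}, so it goes in M[<L>, t] for t ∈ {}; since ε ∈ FIRST, also for every t ∈ FOLLOW(<L>) = {t}.
None of these place a production in M[<L>, $].

none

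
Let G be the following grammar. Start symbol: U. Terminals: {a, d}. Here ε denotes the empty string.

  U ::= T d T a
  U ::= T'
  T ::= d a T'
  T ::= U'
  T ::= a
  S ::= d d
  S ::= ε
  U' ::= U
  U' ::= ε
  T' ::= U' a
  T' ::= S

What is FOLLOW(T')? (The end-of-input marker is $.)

{$, a, d}

FIRST(S): from S::=d d we get {d}; from S::=ε we get {ε}. So FIRST(S) = {ε, d}.
FIRST(U): from U::=T d T a we get {a, d}; from U::=T' we get {ε, a, d}. So FIRST(U) = {ε, a, d}.
FIRST(U'): from U'::=U we get {ε, a, d}; from U'::=ε we get {ε}. So FIRST(U') = {ε, a, d}.
FIRST(T): from T::=d a T' we get {d}; from T::=U' we get {ε, a, d}; from T::=a we get {a}. So FIRST(T) = {ε, a, d}.
FIRST(T'): from T'::=U' a we get {a, d}; from T'::=S we get {ε, d}. So FIRST(T') = {ε, a, d}.
FOLLOW(U) includes $ since U is the start symbol.
FOLLOW(T): in U::=T d T a (occurrence 1), T is followed by d T a with FIRST {d}; in U::=T d T a (occurrence 2), T is followed by a with FIRST {a}. Thus FOLLOW(T) = {a, d}.
FOLLOW(U'): in T::=U', the suffix after U' is empty, so FOLLOW(U') ⊇ FOLLOW(T) = {a, d}; in T'::=U' a, U' is followed by a with FIRST {a}. Thus FOLLOW(U') = {a, d}.
FOLLOW(U): in U'::=U, the suffix after U is empty, so FOLLOW(U) ⊇ FOLLOW(U') = {a, d}. Thus FOLLOW(U) = {$, a, d}.
FOLLOW(T'): in U::=T', the suffix after T' is empty, so FOLLOW(T') ⊇ FOLLOW(U) = {$, a, d}; in T::=d a T', the suffix after T' is empty, so FOLLOW(T') ⊇ FOLLOW(T) = {a, d}. Thus FOLLOW(T') = {$, a, d}.
FOLLOW(S): in T'::=S, the suffix after S is empty, so FOLLOW(S) ⊇ FOLLOW(T') = {$, a, d}. Thus FOLLOW(S) = {$, a, d}.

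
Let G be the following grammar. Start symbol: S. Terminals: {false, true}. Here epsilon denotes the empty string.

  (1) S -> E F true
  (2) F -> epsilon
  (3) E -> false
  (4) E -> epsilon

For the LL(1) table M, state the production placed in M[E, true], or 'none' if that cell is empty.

FIRST(F): from F->epsilon we get {epsilon}. So FIRST(F) = {epsilon}.
FIRST(E): from E->false we get {false}; from E->epsilon we get {epsilon}. So FIRST(E) = {epsilon, false}.
FIRST(S): from S->E F true we get {false, true}. So FIRST(S) = {false, true}.
FOLLOW(S) includes $ since S is the start symbol.
FOLLOW(E): in S->E F true, E is followed by F true with FIRST {true}. Thus FOLLOW(E) = {true}.
For E -> false: FIRST(false) = {false}, so it goes in M[E, t] for t ∈ {false}.
For E -> epsilon: FIRST(epsilon) = {epsilon}, so it goes in M[E, t] for t ∈ {}; since epsilon ∈ FIRST, also for every t ∈ FOLLOW(E) = {true}.

E -> epsilon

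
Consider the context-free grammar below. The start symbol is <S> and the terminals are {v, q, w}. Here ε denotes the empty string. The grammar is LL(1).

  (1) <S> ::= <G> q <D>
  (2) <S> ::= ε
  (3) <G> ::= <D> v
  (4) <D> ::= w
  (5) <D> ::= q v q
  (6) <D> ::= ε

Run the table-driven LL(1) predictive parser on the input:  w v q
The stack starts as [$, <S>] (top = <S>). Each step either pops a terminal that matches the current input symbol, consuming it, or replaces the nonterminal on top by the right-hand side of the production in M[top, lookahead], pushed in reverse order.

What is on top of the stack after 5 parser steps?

step 1: stack=$ <S>  input=w v q $  — expand <S> ::= <G> q <D>
step 2: stack=$ <D> q <G>  input=w v q $  — expand <G> ::= <D> v
step 3: stack=$ <D> q v <D>  input=w v q $  — expand <D> ::= w
step 4: stack=$ <D> q v w  input=w v q $  — match w
step 5: stack=$ <D> q v  input=v q $  — match v
Stack after step 5: $ <D> q (top = q).

q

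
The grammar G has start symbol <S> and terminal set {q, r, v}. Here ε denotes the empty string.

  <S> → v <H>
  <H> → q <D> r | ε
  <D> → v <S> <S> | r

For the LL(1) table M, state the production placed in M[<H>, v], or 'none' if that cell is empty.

FIRST(<S>): from <S>→v <H> we get {v}. So FIRST(<S>) = {v}.
FIRST(<H>): from <H>→q <D> r we get {q}; from <H>→ε we get {ε}. So FIRST(<H>) = {ε, q}.
FIRST(<D>): from <D>→v <S> <S> we get {v}; from <D>→r we get {r}. So FIRST(<D>) = {r, v}.
FOLLOW(<S>) includes $ since <S> is the start symbol.
FOLLOW(<S>): in <D>→v <S> <S> (occurrence 1), <S> is followed by <S> with FIRST {v}; in <D>→v <S> <S> (occurrence 2), the suffix after <S> is empty, so FOLLOW(<S>) ⊇ FOLLOW(<D>) = {r}. Thus FOLLOW(<S>) = {$, r, v}.
FOLLOW(<H>): in <S>→v <H>, the suffix after <H> is empty, so FOLLOW(<H>) ⊇ FOLLOW(<S>) = {$, r, v}. Thus FOLLOW(<H>) = {$, r, v}.
For <H> → q <D> r: FIRST(q <D> r) = {q}, so it goes in M[<H>, t] for t ∈ {q}.
For <H> → ε: FIRST(ε) = {ε}, so it goes in M[<H>, t] for t ∈ {}; since ε ∈ FIRST, also for every t ∈ FOLLOW(<H>) = {$, r, v}.

<H> → ε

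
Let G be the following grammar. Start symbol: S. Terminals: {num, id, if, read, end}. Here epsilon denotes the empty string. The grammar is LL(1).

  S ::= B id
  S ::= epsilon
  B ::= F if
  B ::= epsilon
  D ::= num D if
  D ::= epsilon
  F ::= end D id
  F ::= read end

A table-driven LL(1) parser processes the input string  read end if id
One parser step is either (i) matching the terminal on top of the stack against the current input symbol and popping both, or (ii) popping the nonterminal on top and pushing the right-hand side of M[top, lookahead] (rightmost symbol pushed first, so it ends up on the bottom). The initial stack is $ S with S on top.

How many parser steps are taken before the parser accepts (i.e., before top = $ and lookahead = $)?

7

     Stack             Input             Action
  1  $ S               read end if id $  expand S ::= B id
  2  $ id B            read end if id $  expand B ::= F if
  3  $ id if F         read end if id $  expand F ::= read end
  4  $ id if end read  read end if id $  match read
  5  $ id if end       end if id $       match end
  6  $ id if           if id $           match if
  7  $ id              id $              match id
Accept reached after 7 steps.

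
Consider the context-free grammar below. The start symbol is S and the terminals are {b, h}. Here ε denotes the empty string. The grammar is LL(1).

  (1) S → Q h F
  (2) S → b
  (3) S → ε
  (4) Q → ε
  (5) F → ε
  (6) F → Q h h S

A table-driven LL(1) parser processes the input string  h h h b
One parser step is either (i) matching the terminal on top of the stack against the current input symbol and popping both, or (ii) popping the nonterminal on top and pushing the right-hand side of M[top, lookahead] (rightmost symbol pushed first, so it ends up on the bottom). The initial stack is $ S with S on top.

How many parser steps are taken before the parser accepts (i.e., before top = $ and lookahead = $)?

9

step 1: stack=$ S  input=h h h b $  — expand S → Q h F
step 2: stack=$ F h Q  input=h h h b $  — expand Q → ε
step 3: stack=$ F h  input=h h h b $  — match h
step 4: stack=$ F  input=h h b $  — expand F → Q h h S
step 5: stack=$ S h h Q  input=h h b $  — expand Q → ε
step 6: stack=$ S h h  input=h h b $  — match h
step 7: stack=$ S h  input=h b $  — match h
step 8: stack=$ S  input=b $  — expand S → b
step 9: stack=$ b  input=b $  — match b
Accept reached after 9 steps.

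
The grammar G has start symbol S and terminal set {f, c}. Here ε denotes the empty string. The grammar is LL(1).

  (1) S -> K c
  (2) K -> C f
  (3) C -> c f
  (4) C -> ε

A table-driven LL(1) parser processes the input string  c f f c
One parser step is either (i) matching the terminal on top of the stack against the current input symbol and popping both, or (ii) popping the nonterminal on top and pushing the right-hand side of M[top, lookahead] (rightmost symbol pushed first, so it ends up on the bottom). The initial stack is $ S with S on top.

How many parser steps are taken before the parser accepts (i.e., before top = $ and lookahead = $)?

     Stack      Input      Action
  1  $ S        c f f c $  expand S -> K c
  2  $ c K      c f f c $  expand K -> C f
  3  $ c f C    c f f c $  expand C -> c f
  4  $ c f f c  c f f c $  match c
  5  $ c f f    f f c $    match f
  6  $ c f      f c $      match f
  7  $ c        c $        match c
Accept reached after 7 steps.

7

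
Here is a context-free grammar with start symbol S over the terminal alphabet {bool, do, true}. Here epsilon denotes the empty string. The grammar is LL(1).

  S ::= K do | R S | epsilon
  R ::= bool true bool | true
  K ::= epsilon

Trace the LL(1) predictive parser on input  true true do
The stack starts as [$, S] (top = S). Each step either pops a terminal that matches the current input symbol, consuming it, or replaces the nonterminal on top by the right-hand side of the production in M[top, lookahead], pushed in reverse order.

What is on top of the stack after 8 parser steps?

do

step 1: stack=$ S  input=true true do $  — expand S ::= R S
step 2: stack=$ S R  input=true true do $  — expand R ::= true
step 3: stack=$ S true  input=true true do $  — match true
step 4: stack=$ S  input=true do $  — expand S ::= R S
step 5: stack=$ S R  input=true do $  — expand R ::= true
step 6: stack=$ S true  input=true do $  — match true
step 7: stack=$ S  input=do $  — expand S ::= K do
step 8: stack=$ do K  input=do $  — expand K ::= epsilon
Stack after step 8: $ do (top = do).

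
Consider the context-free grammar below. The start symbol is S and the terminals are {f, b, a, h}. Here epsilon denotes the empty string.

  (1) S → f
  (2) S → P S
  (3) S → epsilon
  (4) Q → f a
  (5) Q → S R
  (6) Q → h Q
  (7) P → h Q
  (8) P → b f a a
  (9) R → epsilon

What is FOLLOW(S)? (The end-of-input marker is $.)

FIRST(P): from P→h Q we get {h}; from P→b f a a we get {b}. So FIRST(P) = {b, h}.
FIRST(R): from R→epsilon we get {epsilon}. So FIRST(R) = {epsilon}.
FIRST(S): from S→f we get {f}; from S→P S we get {b, h}; from S→epsilon we get {epsilon}. So FIRST(S) = {epsilon, b, f, h}.
FIRST(Q): from Q→f a we get {f}; from Q→S R we get {epsilon, b, f, h}; from Q→h Q we get {h}. So FIRST(Q) = {epsilon, b, f, h}.
FOLLOW(S) includes $ since S is the start symbol.
FOLLOW(S): in S→P S, the suffix after S is empty (adds nothing new); in Q→S R, S is followed by R with FIRST {epsilon}; in Q→S R, the suffix after S is nullable, so FOLLOW(S) ⊇ FOLLOW(Q) = {$, b, f, h}. Thus FOLLOW(S) = {$, b, f, h}.
FOLLOW(P): in S→P S, P is followed by S with FIRST {epsilon, b, f, h}; in S→P S, the suffix after P is nullable, so FOLLOW(P) ⊇ FOLLOW(S) = {$, b, f, h}. Thus FOLLOW(P) = {$, b, f, h}.
FOLLOW(Q): in Q→h Q, the suffix after Q is empty (adds nothing new); in P→h Q, the suffix after Q is empty, so FOLLOW(Q) ⊇ FOLLOW(P) = {$, b, f, h}. Thus FOLLOW(Q) = {$, b, f, h}.
FOLLOW(R): in Q→S R, the suffix after R is empty, so FOLLOW(R) ⊇ FOLLOW(Q) = {$, b, f, h}. Thus FOLLOW(R) = {$, b, f, h}.

{$, b, f, h}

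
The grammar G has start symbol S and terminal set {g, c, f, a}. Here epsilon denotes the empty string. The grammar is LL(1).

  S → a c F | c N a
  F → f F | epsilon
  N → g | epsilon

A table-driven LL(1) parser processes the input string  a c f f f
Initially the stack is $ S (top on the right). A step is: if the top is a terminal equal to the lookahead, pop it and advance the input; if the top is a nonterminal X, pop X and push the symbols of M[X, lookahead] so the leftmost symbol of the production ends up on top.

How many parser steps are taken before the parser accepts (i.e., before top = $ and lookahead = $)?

10

      Stack    Input        Action
   1  $ S      a c f f f $  expand S → a c F
   2  $ F c a  a c f f f $  match a
   3  $ F c    c f f f $    match c
   4  $ F      f f f $      expand F → f F
   5  $ F f    f f f $      match f
   6  $ F      f f $        expand F → f F
   7  $ F f    f f $        match f
   8  $ F      f $          expand F → f F
   9  $ F f    f $          match f
  10  $ F      $            expand F → epsilon
Accept reached after 10 steps.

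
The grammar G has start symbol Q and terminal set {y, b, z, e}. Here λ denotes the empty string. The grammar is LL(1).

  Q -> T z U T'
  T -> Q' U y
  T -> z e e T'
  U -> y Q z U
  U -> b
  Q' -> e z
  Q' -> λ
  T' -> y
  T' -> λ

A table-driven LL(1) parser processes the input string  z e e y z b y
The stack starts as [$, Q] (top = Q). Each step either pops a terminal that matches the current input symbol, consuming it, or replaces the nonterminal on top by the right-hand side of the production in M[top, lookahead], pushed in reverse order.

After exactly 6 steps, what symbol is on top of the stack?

y

     Stack              Input            Action
  1  $ Q                z e e y z b y $  expand Q -> T z U T'
  2  $ T' U z T         z e e y z b y $  expand T -> z e e T'
  3  $ T' U z T' e e z  z e e y z b y $  match z
  4  $ T' U z T' e e    e e y z b y $    match e
  5  $ T' U z T' e      e y z b y $      match e
  6  $ T' U z T'        y z b y $        expand T' -> y
Stack after step 6: $ T' U z y (top = y).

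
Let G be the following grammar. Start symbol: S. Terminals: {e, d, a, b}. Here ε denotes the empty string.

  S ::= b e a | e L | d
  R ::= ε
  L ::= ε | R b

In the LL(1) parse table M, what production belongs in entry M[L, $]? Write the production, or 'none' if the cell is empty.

L ::= ε

FIRST(S) = {b, d, e}
FIRST(R) = {ε}
FIRST(L) = {ε, b}  (via R b)
FOLLOW(S) includes $ since S is the start symbol.
FOLLOW(S): S appears on no right-hand side. Thus FOLLOW(S) = {$}.
FOLLOW(L): in S::=e L, the suffix after L is empty, so FOLLOW(L) ⊇ FOLLOW(S) = {$}. Thus FOLLOW(L) = {$}.
For L ::= ε: FIRST(ε) = {ε}, so it goes in M[L, t] for t ∈ {}; since ε ∈ FIRST, also for every t ∈ FOLLOW(L) = {$}.
For L ::= R b: FIRST(R b) = {b}, so it goes in M[L, t] for t ∈ {b}.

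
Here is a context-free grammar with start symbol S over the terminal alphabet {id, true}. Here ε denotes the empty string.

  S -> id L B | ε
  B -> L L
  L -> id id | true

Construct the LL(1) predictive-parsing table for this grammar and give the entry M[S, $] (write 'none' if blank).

FIRST(S) = {ε, id}
FIRST(L) = {id, true}
FIRST(B) = {id, true}  (via L L)
FOLLOW(S) includes $ since S is the start symbol.
FOLLOW(S): S appears on no right-hand side. Thus FOLLOW(S) = {$}.
For S -> id L B: FIRST(id L B) = {id}, so it goes in M[S, t] for t ∈ {id}.
For S -> ε: FIRST(ε) = {ε}, so it goes in M[S, t] for t ∈ {}; since ε ∈ FIRST, also for every t ∈ FOLLOW(S) = {$}.

S -> ε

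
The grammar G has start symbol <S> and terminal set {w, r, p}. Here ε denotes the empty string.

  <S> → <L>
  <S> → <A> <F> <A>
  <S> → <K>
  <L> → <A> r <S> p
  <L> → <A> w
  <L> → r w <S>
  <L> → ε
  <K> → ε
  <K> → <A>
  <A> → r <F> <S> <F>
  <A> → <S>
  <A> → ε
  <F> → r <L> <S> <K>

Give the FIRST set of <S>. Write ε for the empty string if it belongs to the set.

FIRST(<F>) = {r}
FIRST(<S>) = {ε, r, w}  (via <L>, <A> <F> <A>, <K>)
FIRST(<A>) = {ε, r, w}  (via <S>)
FIRST(<L>) = {ε, r, w}  (via <A> r <S> p, <A> w)
FIRST(<K>) = {ε, r, w}  (via <A>)

{ε, r, w}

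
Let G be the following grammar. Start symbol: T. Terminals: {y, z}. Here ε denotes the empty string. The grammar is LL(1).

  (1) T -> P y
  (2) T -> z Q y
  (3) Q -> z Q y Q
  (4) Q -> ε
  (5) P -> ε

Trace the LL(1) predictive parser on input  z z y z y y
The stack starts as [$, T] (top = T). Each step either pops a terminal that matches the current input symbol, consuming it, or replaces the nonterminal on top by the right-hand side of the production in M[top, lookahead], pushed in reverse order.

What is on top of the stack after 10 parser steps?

Q

step 1: stack=$ T  input=z z y z y y $  — expand T -> z Q y
step 2: stack=$ y Q z  input=z z y z y y $  — match z
step 3: stack=$ y Q  input=z y z y y $  — expand Q -> z Q y Q
step 4: stack=$ y Q y Q z  input=z y z y y $  — match z
step 5: stack=$ y Q y Q  input=y z y y $  — expand Q -> ε
step 6: stack=$ y Q y  input=y z y y $  — match y
step 7: stack=$ y Q  input=z y y $  — expand Q -> z Q y Q
step 8: stack=$ y Q y Q z  input=z y y $  — match z
step 9: stack=$ y Q y Q  input=y y $  — expand Q -> ε
step 10: stack=$ y Q y  input=y y $  — match y
Stack after step 10: $ y Q (top = Q).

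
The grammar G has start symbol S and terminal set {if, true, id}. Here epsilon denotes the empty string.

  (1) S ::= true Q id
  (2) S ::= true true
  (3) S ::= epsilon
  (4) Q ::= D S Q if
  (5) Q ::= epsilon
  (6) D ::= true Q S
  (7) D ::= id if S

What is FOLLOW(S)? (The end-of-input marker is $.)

{$, id, if, true}

FIRST(S): from S::=true Q id we get {true}; from S::=true true we get {true}; from S::=epsilon we get {epsilon}. So FIRST(S) = {epsilon, true}.
FIRST(D): from D::=true Q S we get {true}; from D::=id if S we get {id}. So FIRST(D) = {id, true}.
FIRST(Q): from Q::=D S Q if we get {id, true}; from Q::=epsilon we get {epsilon}. So FIRST(Q) = {epsilon, id, true}.
FOLLOW(S) includes $ since S is the start symbol.
FOLLOW(D): in Q::=D S Q if, D is followed by S Q if with FIRST {id, if, true}. Thus FOLLOW(D) = {id, if, true}.
FOLLOW(S): in Q::=D S Q if, S is followed by Q if with FIRST {id, if, true}; in D::=true Q S, the suffix after S is empty, so FOLLOW(S) ⊇ FOLLOW(D) = {id, if, true}; in D::=id if S, the suffix after S is empty, so FOLLOW(S) ⊇ FOLLOW(D) = {id, if, true}. Thus FOLLOW(S) = {$, id, if, true}.
FOLLOW(Q): in S::=true Q id, Q is followed by id with FIRST {id}; in Q::=D S Q if, Q is followed by if with FIRST {if}; in D::=true Q S, Q is followed by S with FIRST {epsilon, true}; in D::=true Q S, the suffix after Q is nullable, so FOLLOW(Q) ⊇ FOLLOW(D) = {id, if, true}. Thus FOLLOW(Q) = {id, if, true}.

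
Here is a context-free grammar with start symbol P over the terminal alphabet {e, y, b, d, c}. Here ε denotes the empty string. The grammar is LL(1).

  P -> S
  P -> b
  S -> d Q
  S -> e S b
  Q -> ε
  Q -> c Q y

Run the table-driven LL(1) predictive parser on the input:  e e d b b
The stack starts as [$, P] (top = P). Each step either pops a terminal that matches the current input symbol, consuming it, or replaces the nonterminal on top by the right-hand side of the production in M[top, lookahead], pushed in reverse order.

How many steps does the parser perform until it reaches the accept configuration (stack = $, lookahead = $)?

10

      Stack      Input        Action
   1  $ P        e e d b b $  expand P -> S
   2  $ S        e e d b b $  expand S -> e S b
   3  $ b S e    e e d b b $  match e
   4  $ b S      e d b b $    expand S -> e S b
   5  $ b b S e  e d b b $    match e
   6  $ b b S    d b b $      expand S -> d Q
   7  $ b b Q d  d b b $      match d
   8  $ b b Q    b b $        expand Q -> ε
   9  $ b b      b b $        match b
  10  $ b        b $          match b
Accept reached after 10 steps.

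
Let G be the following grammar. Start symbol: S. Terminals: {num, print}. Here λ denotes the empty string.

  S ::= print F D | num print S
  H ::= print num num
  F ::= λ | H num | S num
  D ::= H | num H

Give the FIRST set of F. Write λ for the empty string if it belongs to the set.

{λ, num, print}

FIRST(S) = {num, print}
FIRST(H) = {print}
FIRST(F) = {λ, num, print}  (via H num, S num)
FIRST(D) = {num, print}  (via H)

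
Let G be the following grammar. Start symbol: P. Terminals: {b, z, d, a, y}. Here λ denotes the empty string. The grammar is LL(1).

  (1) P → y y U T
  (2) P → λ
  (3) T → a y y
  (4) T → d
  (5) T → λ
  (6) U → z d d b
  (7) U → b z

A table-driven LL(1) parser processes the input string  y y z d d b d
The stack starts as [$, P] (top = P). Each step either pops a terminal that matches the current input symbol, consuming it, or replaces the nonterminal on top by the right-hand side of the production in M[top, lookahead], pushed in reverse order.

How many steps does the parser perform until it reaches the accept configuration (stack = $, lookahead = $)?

step 1: stack=$ P  input=y y z d d b d $  — expand P → y y U T
step 2: stack=$ T U y y  input=y y z d d b d $  — match y
step 3: stack=$ T U y  input=y z d d b d $  — match y
step 4: stack=$ T U  input=z d d b d $  — expand U → z d d b
step 5: stack=$ T b d d z  input=z d d b d $  — match z
step 6: stack=$ T b d d  input=d d b d $  — match d
step 7: stack=$ T b d  input=d b d $  — match d
step 8: stack=$ T b  input=b d $  — match b
step 9: stack=$ T  input=d $  — expand T → d
step 10: stack=$ d  input=d $  — match d
Accept reached after 10 steps.

10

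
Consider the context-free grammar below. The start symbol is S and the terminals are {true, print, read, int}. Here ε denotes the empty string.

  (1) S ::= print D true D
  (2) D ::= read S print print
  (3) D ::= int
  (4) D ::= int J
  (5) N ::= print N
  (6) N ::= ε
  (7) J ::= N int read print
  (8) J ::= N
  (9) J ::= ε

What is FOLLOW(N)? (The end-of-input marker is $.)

{$, int, print, true}

FIRST(S): from S::=print D true D we get {print}. So FIRST(S) = {print}.
FIRST(D): from D::=read S print print we get {read}; from D::=int we get {int}; from D::=int J we get {int}. So FIRST(D) = {int, read}.
FIRST(N): from N::=print N we get {print}; from N::=ε we get {ε}. So FIRST(N) = {ε, print}.
FIRST(J): from J::=N int read print we get {int, print}; from J::=N we get {ε, print}; from J::=ε we get {ε}. So FIRST(J) = {ε, int, print}.
FOLLOW(S) includes $ since S is the start symbol.
FOLLOW(S): in D::=read S print print, S is followed by print print with FIRST {print}. Thus FOLLOW(S) = {$, print}.
FOLLOW(D): in S::=print D true D (occurrence 1), D is followed by true D with FIRST {true}; in S::=print D true D (occurrence 2), the suffix after D is empty, so FOLLOW(D) ⊇ FOLLOW(S) = {$, print}. Thus FOLLOW(D) = {$, print, true}.
FOLLOW(J): in D::=int J, the suffix after J is empty, so FOLLOW(J) ⊇ FOLLOW(D) = {$, print, true}. Thus FOLLOW(J) = {$, print, true}.
FOLLOW(N): in N::=print N, the suffix after N is empty (adds nothing new); in J::=N int read print, N is followed by int read print with FIRST {int}; in J::=N, the suffix after N is empty, so FOLLOW(N) ⊇ FOLLOW(J) = {$, print, true}. Thus FOLLOW(N) = {$, int, print, true}.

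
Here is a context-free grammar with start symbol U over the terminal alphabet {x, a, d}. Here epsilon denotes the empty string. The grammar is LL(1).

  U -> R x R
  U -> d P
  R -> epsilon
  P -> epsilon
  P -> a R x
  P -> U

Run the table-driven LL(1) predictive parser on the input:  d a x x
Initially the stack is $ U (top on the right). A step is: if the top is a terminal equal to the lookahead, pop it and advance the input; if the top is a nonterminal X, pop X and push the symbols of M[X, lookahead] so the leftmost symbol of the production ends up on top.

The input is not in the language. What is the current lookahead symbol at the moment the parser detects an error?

     Stack    Input      Action
  1  $ U      d a x x $  expand U -> d P
  2  $ P d    d a x x $  match d
  3  $ P      a x x $    expand P -> a R x
  4  $ x R a  a x x $    match a
  5  $ x R    x x $      expand R -> epsilon
  6  $ x      x x $      match x
  7  $        x $        error: stack empty but input remains

x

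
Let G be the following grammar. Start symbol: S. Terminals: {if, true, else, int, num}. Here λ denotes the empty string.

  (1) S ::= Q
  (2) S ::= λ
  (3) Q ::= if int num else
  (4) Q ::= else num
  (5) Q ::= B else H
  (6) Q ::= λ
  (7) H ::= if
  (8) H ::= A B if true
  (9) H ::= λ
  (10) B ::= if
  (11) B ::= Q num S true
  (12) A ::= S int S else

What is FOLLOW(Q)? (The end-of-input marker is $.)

{$, else, int, num, true}

FIRST(S) = {λ, else, if, num}  (via Q)
FIRST(A) = {else, if, int, num}  (via S int S else)
FIRST(H) = {λ, else, if, int, num}  (via A B if true)
FIRST(Q) = {λ, else, if, num}  (via B else H)
FIRST(B) = {else, if, num}  (via Q num S true)
FOLLOW(S) includes $ since S is the start symbol.
FOLLOW(S): in B::=Q num S true, S is followed by true with FIRST {true}; in A::=S int S else (occurrence 1), S is followed by int S else with FIRST {int}; in A::=S int S else (occurrence 2), S is followed by else with FIRST {else}. Thus FOLLOW(S) = {$, else, int, true}.
FOLLOW(Q): in S::=Q, the suffix after Q is empty, so FOLLOW(Q) ⊇ FOLLOW(S) = {$, else, int, true}; in B::=Q num S true, Q is followed by num S true with FIRST {num}. Thus FOLLOW(Q) = {$, else, int, num, true}.
FOLLOW(H): in Q::=B else H, the suffix after H is empty, so FOLLOW(H) ⊇ FOLLOW(Q) = {$, else, int, num, true}. Thus FOLLOW(H) = {$, else, int, num, true}.
FOLLOW(B): in Q::=B else H, B is followed by else H with FIRST {else}; in H::=A B if true, B is followed by if true with FIRST {if}. Thus FOLLOW(B) = {else, if}.
FOLLOW(A): in H::=A B if true, A is followed by B if true with FIRST {else, if, num}. Thus FOLLOW(A) = {else, if, num}.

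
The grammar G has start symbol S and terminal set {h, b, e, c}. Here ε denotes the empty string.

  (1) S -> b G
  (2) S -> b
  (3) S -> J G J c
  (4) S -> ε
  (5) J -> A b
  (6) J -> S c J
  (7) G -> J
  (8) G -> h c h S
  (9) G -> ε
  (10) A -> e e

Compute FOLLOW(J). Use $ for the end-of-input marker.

FIRST(A) = {e}
FIRST(S) = {ε, b, c, e}  (via J G J c)
FIRST(J) = {b, c, e}  (via A b, S c J)
FIRST(G) = {ε, b, c, e, h}  (via J)
FOLLOW(S) includes $ since S is the start symbol.
FOLLOW(A): in J->A b, A is followed by b with FIRST {b}. Thus FOLLOW(A) = {b}.
FOLLOW(S): in J->S c J, S is followed by c J with FIRST {c}; in G->h c h S, the suffix after S is empty, so FOLLOW(S) ⊇ FOLLOW(G) = {$, b, c, e}. Thus FOLLOW(S) = {$, b, c, e}.
FOLLOW(G): in S->b G, the suffix after G is empty, so FOLLOW(G) ⊇ FOLLOW(S) = {$, b, c, e}; in S->J G J c, G is followed by J c with FIRST {b, c, e}. Thus FOLLOW(G) = {$, b, c, e}.
FOLLOW(J): in S->J G J c (occurrence 1), J is followed by G J c with FIRST {b, c, e, h}; in S->J G J c (occurrence 2), J is followed by c with FIRST {c}; in J->S c J, the suffix after J is empty (adds nothing new); in G->J, the suffix after J is empty, so FOLLOW(J) ⊇ FOLLOW(G) = {$, b, c, e}. Thus FOLLOW(J) = {$, b, c, e, h}.

{$, b, c, e, h}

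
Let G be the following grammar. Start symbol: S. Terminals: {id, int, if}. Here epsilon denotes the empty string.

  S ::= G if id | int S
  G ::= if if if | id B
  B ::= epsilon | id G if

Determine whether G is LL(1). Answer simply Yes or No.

Yes

FIRST(S) = {id, if, int}
FIRST(G) = {id, if}
FIRST(B) = {epsilon, id}
FOLLOW(S) = {$}
FOLLOW(G) = {if}
FOLLOW(B) = {if}
Each cell of M receives at most one production.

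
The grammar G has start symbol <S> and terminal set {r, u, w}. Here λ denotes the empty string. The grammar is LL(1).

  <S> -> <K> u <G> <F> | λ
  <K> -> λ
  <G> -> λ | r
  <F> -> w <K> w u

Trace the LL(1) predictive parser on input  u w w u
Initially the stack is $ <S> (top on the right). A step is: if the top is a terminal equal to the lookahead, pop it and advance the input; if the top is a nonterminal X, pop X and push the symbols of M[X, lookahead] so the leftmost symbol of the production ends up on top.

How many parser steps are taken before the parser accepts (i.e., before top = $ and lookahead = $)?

step 1: stack=$ <S>  input=u w w u $  — expand <S> -> <K> u <G> <F>
step 2: stack=$ <F> <G> u <K>  input=u w w u $  — expand <K> -> λ
step 3: stack=$ <F> <G> u  input=u w w u $  — match u
step 4: stack=$ <F> <G>  input=w w u $  — expand <G> -> λ
step 5: stack=$ <F>  input=w w u $  — expand <F> -> w <K> w u
step 6: stack=$ u w <K> w  input=w w u $  — match w
step 7: stack=$ u w <K>  input=w u $  — expand <K> -> λ
step 8: stack=$ u w  input=w u $  — match w
step 9: stack=$ u  input=u $  — match u
Accept reached after 9 steps.

9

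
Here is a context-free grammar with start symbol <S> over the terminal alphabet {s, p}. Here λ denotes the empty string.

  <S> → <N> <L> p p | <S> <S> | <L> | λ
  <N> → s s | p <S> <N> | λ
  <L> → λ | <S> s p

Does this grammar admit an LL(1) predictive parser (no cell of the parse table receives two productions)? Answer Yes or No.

No

FIRST(<S>) = {λ, p, s}
FIRST(<N>) = {λ, p, s}
FIRST(<L>) = {λ, p, s}
FOLLOW(<S>) = {$, p, s}
FOLLOW(<N>) = {p, s}
FOLLOW(<L>) = {$, p, s}
Cell M[<L>, p] receives both <L> → λ and <L> → <S> s p — the grammar is not LL(1).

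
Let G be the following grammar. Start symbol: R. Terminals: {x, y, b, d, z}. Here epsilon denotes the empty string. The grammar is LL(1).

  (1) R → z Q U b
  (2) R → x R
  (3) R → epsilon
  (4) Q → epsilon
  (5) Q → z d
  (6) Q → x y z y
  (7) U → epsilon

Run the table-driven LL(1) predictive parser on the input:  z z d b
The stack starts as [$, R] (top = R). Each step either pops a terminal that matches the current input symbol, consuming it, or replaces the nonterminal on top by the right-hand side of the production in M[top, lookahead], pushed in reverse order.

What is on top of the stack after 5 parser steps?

U

     Stack      Input      Action
  1  $ R        z z d b $  expand R → z Q U b
  2  $ b U Q z  z z d b $  match z
  3  $ b U Q    z d b $    expand Q → z d
  4  $ b U d z  z d b $    match z
  5  $ b U d    d b $      match d
Stack after step 5: $ b U (top = U).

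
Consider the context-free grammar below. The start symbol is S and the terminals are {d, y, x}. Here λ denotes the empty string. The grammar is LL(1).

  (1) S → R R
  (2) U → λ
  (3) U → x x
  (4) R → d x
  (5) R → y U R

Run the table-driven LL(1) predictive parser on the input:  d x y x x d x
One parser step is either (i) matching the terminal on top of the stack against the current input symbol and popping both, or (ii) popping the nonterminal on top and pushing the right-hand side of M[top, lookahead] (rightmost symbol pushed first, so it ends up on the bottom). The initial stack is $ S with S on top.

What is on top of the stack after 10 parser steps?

d

      Stack    Input            Action
   1  $ S      d x y x x d x $  expand S → R R
   2  $ R R    d x y x x d x $  expand R → d x
   3  $ R x d  d x y x x d x $  match d
   4  $ R x    x y x x d x $    match x
   5  $ R      y x x d x $      expand R → y U R
   6  $ R U y  y x x d x $      match y
   7  $ R U    x x d x $        expand U → x x
   8  $ R x x  x x d x $        match x
   9  $ R x    x d x $          match x
  10  $ R      d x $            expand R → d x
Stack after step 10: $ x d (top = d).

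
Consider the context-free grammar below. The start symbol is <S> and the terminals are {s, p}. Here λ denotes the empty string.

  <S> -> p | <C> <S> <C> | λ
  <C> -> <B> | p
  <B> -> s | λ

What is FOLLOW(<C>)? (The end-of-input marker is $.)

{$, p, s}

FIRST(<B>): from <B>->s we get {s}; from <B>->λ we get {λ}. So FIRST(<B>) = {λ, s}.
FIRST(<C>): from <C>-><B> we get {λ, s}; from <C>->p we get {p}. So FIRST(<C>) = {λ, p, s}.
FIRST(<S>): from <S>->p we get {p}; from <S>-><C> <S> <C> we get {λ, p, s}; from <S>->λ we get {λ}. So FIRST(<S>) = {λ, p, s}.
FOLLOW(<S>) includes $ since <S> is the start symbol.
FOLLOW(<S>): in <S>-><C> <S> <C>, <S> is followed by <C> with FIRST {λ, p, s}; in <S>-><C> <S> <C>, the suffix after <S> is nullable (adds nothing new). Thus FOLLOW(<S>) = {$, p, s}.
FOLLOW(<C>): in <S>-><C> <S> <C> (occurrence 1), <C> is followed by <S> <C> with FIRST {λ, p, s}; in <S>-><C> <S> <C> (occurrence 1), the suffix after <C> is nullable, so FOLLOW(<C>) ⊇ FOLLOW(<S>) = {$, p, s}; in <S>-><C> <S> <C> (occurrence 2), the suffix after <C> is empty, so FOLLOW(<C>) ⊇ FOLLOW(<S>) = {$, p, s}. Thus FOLLOW(<C>) = {$, p, s}.
FOLLOW(<B>): in <C>-><B>, the suffix after <B> is empty, so FOLLOW(<B>) ⊇ FOLLOW(<C>) = {$, p, s}. Thus FOLLOW(<B>) = {$, p, s}.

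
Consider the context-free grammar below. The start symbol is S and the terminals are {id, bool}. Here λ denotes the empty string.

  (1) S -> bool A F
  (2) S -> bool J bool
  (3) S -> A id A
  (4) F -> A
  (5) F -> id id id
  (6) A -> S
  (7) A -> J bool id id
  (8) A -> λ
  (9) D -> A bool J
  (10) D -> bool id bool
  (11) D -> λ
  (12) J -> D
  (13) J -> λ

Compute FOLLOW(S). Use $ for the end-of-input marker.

FIRST(S): from S->bool A F we get {bool}; from S->bool J bool we get {bool}; from S->A id A we get {bool, id}. So FIRST(S) = {bool, id}.
FIRST(F): from F->A we get {λ, bool, id}; from F->id id id we get {id}. So FIRST(F) = {λ, bool, id}.
FIRST(A): from A->S we get {bool, id}; from A->J bool id id we get {bool, id}; from A->λ we get {λ}. So FIRST(A) = {λ, bool, id}.
FIRST(D): from D->A bool J we get {bool, id}; from D->bool id bool we get {bool}; from D->λ we get {λ}. So FIRST(D) = {λ, bool, id}.
FIRST(J): from J->D we get {λ, bool, id}; from J->λ we get {λ}. So FIRST(J) = {λ, bool, id}.
FOLLOW(S) includes $ since S is the start symbol.
FOLLOW(S): in A->S, the suffix after S is empty, so FOLLOW(S) ⊇ FOLLOW(A) = {$, bool, id}. Thus FOLLOW(S) = {$, bool, id}.
FOLLOW(F): in S->bool A F, the suffix after F is empty, so FOLLOW(F) ⊇ FOLLOW(S) = {$, bool, id}. Thus FOLLOW(F) = {$, bool, id}.
FOLLOW(A): in S->bool A F, A is followed by F with FIRST {λ, bool, id}; in S->bool A F, the suffix after A is nullable, so FOLLOW(A) ⊇ FOLLOW(S) = {$, bool, id}; in S->A id A (occurrence 1), A is followed by id A with FIRST {id}; in S->A id A (occurrence 2), the suffix after A is empty, so FOLLOW(A) ⊇ FOLLOW(S) = {$, bool, id}; in F->A, the suffix after A is empty, so FOLLOW(A) ⊇ FOLLOW(F) = {$, bool, id}; in D->A bool J, A is followed by bool J with FIRST {bool}. Thus FOLLOW(A) = {$, bool, id}.
FOLLOW(D): in J->D, the suffix after D is empty, so FOLLOW(D) ⊇ FOLLOW(J) = {bool}. Thus FOLLOW(D) = {bool}.
FOLLOW(J): in S->bool J bool, J is followed by bool with FIRST {bool}; in A->J bool id id, J is followed by bool id id with FIRST {bool}; in D->A bool J, the suffix after J is empty, so FOLLOW(J) ⊇ FOLLOW(D) = {bool}. Thus FOLLOW(J) = {bool}.

{$, bool, id}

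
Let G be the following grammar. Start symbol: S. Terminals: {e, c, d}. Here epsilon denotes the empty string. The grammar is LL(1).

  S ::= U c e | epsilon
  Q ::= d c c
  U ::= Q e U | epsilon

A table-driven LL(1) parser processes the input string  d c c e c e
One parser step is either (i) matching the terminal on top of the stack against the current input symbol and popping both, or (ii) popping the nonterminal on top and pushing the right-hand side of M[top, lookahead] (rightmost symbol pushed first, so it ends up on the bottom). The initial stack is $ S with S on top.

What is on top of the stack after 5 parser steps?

     Stack            Input          Action
  1  $ S              d c c e c e $  expand S ::= U c e
  2  $ e c U          d c c e c e $  expand U ::= Q e U
  3  $ e c U e Q      d c c e c e $  expand Q ::= d c c
  4  $ e c U e c c d  d c c e c e $  match d
  5  $ e c U e c c    c c e c e $    match c
Stack after step 5: $ e c U e c (top = c).

c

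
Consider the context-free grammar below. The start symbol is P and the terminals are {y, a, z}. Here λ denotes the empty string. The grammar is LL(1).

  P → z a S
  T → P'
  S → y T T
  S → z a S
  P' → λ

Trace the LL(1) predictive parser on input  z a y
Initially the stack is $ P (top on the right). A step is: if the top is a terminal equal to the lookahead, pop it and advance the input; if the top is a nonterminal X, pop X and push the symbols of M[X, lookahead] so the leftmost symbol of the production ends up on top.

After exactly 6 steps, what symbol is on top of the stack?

P'

step 1: stack=$ P  input=z a y $  — expand P → z a S
step 2: stack=$ S a z  input=z a y $  — match z
step 3: stack=$ S a  input=a y $  — match a
step 4: stack=$ S  input=y $  — expand S → y T T
step 5: stack=$ T T y  input=y $  — match y
step 6: stack=$ T T  input=$  — expand T → P'
Stack after step 6: $ T P' (top = P').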